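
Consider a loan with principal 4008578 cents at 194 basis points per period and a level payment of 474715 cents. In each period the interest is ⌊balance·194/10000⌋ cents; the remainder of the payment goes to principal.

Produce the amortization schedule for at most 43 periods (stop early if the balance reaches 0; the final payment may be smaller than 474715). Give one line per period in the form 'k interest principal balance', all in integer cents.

1. interest=⌊4008578·194/10000⌋=77766; principal=474715-77766=396949; balance=4008578-396949=3611629
2. interest=⌊3611629·194/10000⌋=70065; principal=474715-70065=404650; balance=3611629-404650=3206979
3. interest=⌊3206979·194/10000⌋=62215; principal=474715-62215=412500; balance=3206979-412500=2794479
4. interest=⌊2794479·194/10000⌋=54212; principal=474715-54212=420503; balance=2794479-420503=2373976
5. interest=⌊2373976·194/10000⌋=46055; principal=474715-46055=428660; balance=2373976-428660=1945316
6. interest=⌊1945316·194/10000⌋=37739; principal=474715-37739=436976; balance=1945316-436976=1508340
7. interest=⌊1508340·194/10000⌋=29261; principal=474715-29261=445454; balance=1508340-445454=1062886
8. interest=⌊1062886·194/10000⌋=20619; principal=474715-20619=454096; balance=1062886-454096=608790
9. interest=⌊608790·194/10000⌋=11810; principal=474715-11810=462905; balance=608790-462905=145885
10. interest=⌊145885·194/10000⌋=2830; principal=min(474715-2830,145885)=145885; balance=145885-145885=0

1 77766 396949 3611629
2 70065 404650 3206979
3 62215 412500 2794479
4 54212 420503 2373976
5 46055 428660 1945316
6 37739 436976 1508340
7 29261 445454 1062886
8 20619 454096 608790
9 11810 462905 145885
10 2830 145885 0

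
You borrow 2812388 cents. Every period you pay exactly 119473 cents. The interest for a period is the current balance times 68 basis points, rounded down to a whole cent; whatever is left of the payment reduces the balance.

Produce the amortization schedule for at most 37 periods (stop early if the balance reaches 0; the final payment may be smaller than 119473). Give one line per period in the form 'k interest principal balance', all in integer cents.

1 19124 100349 2712039
2 18441 101032 2611007
3 17754 101719 2509288
4 17063 102410 2406878
5 16366 103107 2303771
6 15665 103808 2199963
7 14959 104514 2095449
8 14249 105224 1990225
9 13533 105940 1884285
10 12813 106660 1777625
11 12087 107386 1670239
12 11357 108116 1562123
13 10622 108851 1453272
14 9882 109591 1343681
15 9137 110336 1233345
16 8386 111087 1122258
17 7631 111842 1010416
18 6870 112603 897813
19 6105 113368 784445
20 5334 114139 670306
21 4558 114915 555391
22 3776 115697 439694
23 2989 116484 323210
24 2197 117276 205934
25 1400 118073 87861
26 597 87861 0

1. interest=⌊2812388·68/10000⌋=19124; principal=119473-19124=100349; balance=2812388-100349=2712039
2. interest=⌊2712039·68/10000⌋=18441; principal=119473-18441=101032; balance=2712039-101032=2611007
3. interest=⌊2611007·68/10000⌋=17754; principal=119473-17754=101719; balance=2611007-101719=2509288
4. interest=⌊2509288·68/10000⌋=17063; principal=119473-17063=102410; balance=2509288-102410=2406878
5. interest=⌊2406878·68/10000⌋=16366; principal=119473-16366=103107; balance=2406878-103107=2303771
6. interest=⌊2303771·68/10000⌋=15665; principal=119473-15665=103808; balance=2303771-103808=2199963
7. interest=⌊2199963·68/10000⌋=14959; principal=119473-14959=104514; balance=2199963-104514=2095449
8. interest=⌊2095449·68/10000⌋=14249; principal=119473-14249=105224; balance=2095449-105224=1990225
9. interest=⌊1990225·68/10000⌋=13533; principal=119473-13533=105940; balance=1990225-105940=1884285
10. interest=⌊1884285·68/10000⌋=12813; principal=119473-12813=106660; balance=1884285-106660=1777625
11. interest=⌊1777625·68/10000⌋=12087; principal=119473-12087=107386; balance=1777625-107386=1670239
12. interest=⌊1670239·68/10000⌋=11357; principal=119473-11357=108116; balance=1670239-108116=1562123
13. interest=⌊1562123·68/10000⌋=10622; principal=119473-10622=108851; balance=1562123-108851=1453272
14. interest=⌊1453272·68/10000⌋=9882; principal=119473-9882=109591; balance=1453272-109591=1343681
15. interest=⌊1343681·68/10000⌋=9137; principal=119473-9137=110336; balance=1343681-110336=1233345
16. interest=⌊1233345·68/10000⌋=8386; principal=119473-8386=111087; balance=1233345-111087=1122258
17. interest=⌊1122258·68/10000⌋=7631; principal=119473-7631=111842; balance=1122258-111842=1010416
18. interest=⌊1010416·68/10000⌋=6870; principal=119473-6870=112603; balance=1010416-112603=897813
19. interest=⌊897813·68/10000⌋=6105; principal=119473-6105=113368; balance=897813-113368=784445
20. interest=⌊784445·68/10000⌋=5334; principal=119473-5334=114139; balance=784445-114139=670306
21. interest=⌊670306·68/10000⌋=4558; principal=119473-4558=114915; balance=670306-114915=555391
22. interest=⌊555391·68/10000⌋=3776; principal=119473-3776=115697; balance=555391-115697=439694
23. interest=⌊439694·68/10000⌋=2989; principal=119473-2989=116484; balance=439694-116484=323210
24. interest=⌊323210·68/10000⌋=2197; principal=119473-2197=117276; balance=323210-117276=205934
25. interest=⌊205934·68/10000⌋=1400; principal=119473-1400=118073; balance=205934-118073=87861
26. interest=⌊87861·68/10000⌋=597; principal=min(119473-597,87861)=87861; balance=87861-87861=0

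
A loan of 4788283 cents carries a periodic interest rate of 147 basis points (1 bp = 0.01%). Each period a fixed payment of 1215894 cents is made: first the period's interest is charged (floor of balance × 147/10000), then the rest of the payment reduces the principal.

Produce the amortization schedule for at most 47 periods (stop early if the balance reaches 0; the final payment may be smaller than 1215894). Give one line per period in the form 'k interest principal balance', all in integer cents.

1. interest=⌊4788283·147/10000⌋=70387; principal=1215894-70387=1145507; balance=4788283-1145507=3642776
2. interest=⌊3642776·147/10000⌋=53548; principal=1215894-53548=1162346; balance=3642776-1162346=2480430
3. interest=⌊2480430·147/10000⌋=36462; principal=1215894-36462=1179432; balance=2480430-1179432=1300998
4. interest=⌊1300998·147/10000⌋=19124; principal=1215894-19124=1196770; balance=1300998-1196770=104228
5. interest=⌊104228·147/10000⌋=1532; principal=min(1215894-1532,104228)=104228; balance=104228-104228=0

1 70387 1145507 3642776
2 53548 1162346 2480430
3 36462 1179432 1300998
4 19124 1196770 104228
5 1532 104228 0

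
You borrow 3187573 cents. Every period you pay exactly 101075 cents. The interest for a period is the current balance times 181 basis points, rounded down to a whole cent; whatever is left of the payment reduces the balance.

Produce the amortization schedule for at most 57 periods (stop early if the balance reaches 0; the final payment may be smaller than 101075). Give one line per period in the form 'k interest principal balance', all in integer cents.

1. interest=⌊3187573·181/10000⌋=57695; principal=101075-57695=43380; balance=3187573-43380=3144193
2. interest=⌊3144193·181/10000⌋=56909; principal=101075-56909=44166; balance=3144193-44166=3100027
3. interest=⌊3100027·181/10000⌋=56110; principal=101075-56110=44965; balance=3100027-44965=3055062
4. interest=⌊3055062·181/10000⌋=55296; principal=101075-55296=45779; balance=3055062-45779=3009283
5. interest=⌊3009283·181/10000⌋=54468; principal=101075-54468=46607; balance=3009283-46607=2962676
6. interest=⌊2962676·181/10000⌋=53624; principal=101075-53624=47451; balance=2962676-47451=2915225
7. interest=⌊2915225·181/10000⌋=52765; principal=101075-52765=48310; balance=2915225-48310=2866915
8. interest=⌊2866915·181/10000⌋=51891; principal=101075-51891=49184; balance=2866915-49184=2817731
9. interest=⌊2817731·181/10000⌋=51000; principal=101075-51000=50075; balance=2817731-50075=2767656
10. interest=⌊2767656·181/10000⌋=50094; principal=101075-50094=50981; balance=2767656-50981=2716675
11. interest=⌊2716675·181/10000⌋=49171; principal=101075-49171=51904; balance=2716675-51904=2664771
12. interest=⌊2664771·181/10000⌋=48232; principal=101075-48232=52843; balance=2664771-52843=2611928
13. interest=⌊2611928·181/10000⌋=47275; principal=101075-47275=53800; balance=2611928-53800=2558128
14. interest=⌊2558128·181/10000⌋=46302; principal=101075-46302=54773; balance=2558128-54773=2503355
15. interest=⌊2503355·181/10000⌋=45310; principal=101075-45310=55765; balance=2503355-55765=2447590
16. interest=⌊2447590·181/10000⌋=44301; principal=101075-44301=56774; balance=2447590-56774=2390816
17. interest=⌊2390816·181/10000⌋=43273; principal=101075-43273=57802; balance=2390816-57802=2333014
18. interest=⌊2333014·181/10000⌋=42227; principal=101075-42227=58848; balance=2333014-58848=2274166
19. interest=⌊2274166·181/10000⌋=41162; principal=101075-41162=59913; balance=2274166-59913=2214253
20. interest=⌊2214253·181/10000⌋=40077; principal=101075-40077=60998; balance=2214253-60998=2153255
21. interest=⌊2153255·181/10000⌋=38973; principal=101075-38973=62102; balance=2153255-62102=2091153
22. interest=⌊2091153·181/10000⌋=37849; principal=101075-37849=63226; balance=2091153-63226=2027927
23. interest=⌊2027927·181/10000⌋=36705; principal=101075-36705=64370; balance=2027927-64370=1963557
24. interest=⌊1963557·181/10000⌋=35540; principal=101075-35540=65535; balance=1963557-65535=1898022
25. interest=⌊1898022·181/10000⌋=34354; principal=101075-34354=66721; balance=1898022-66721=1831301
26. interest=⌊1831301·181/10000⌋=33146; principal=101075-33146=67929; balance=1831301-67929=1763372
27. interest=⌊1763372·181/10000⌋=31917; principal=101075-31917=69158; balance=1763372-69158=1694214
28. interest=⌊1694214·181/10000⌋=30665; principal=101075-30665=70410; balance=1694214-70410=1623804
29. interest=⌊1623804·181/10000⌋=29390; principal=101075-29390=71685; balance=1623804-71685=1552119
30. interest=⌊1552119·181/10000⌋=28093; principal=101075-28093=72982; balance=1552119-72982=1479137
31. interest=⌊1479137·181/10000⌋=26772; principal=101075-26772=74303; balance=1479137-74303=1404834
32. interest=⌊1404834·181/10000⌋=25427; principal=101075-25427=75648; balance=1404834-75648=1329186
33. interest=⌊1329186·181/10000⌋=24058; principal=101075-24058=77017; balance=1329186-77017=1252169
34. interest=⌊1252169·181/10000⌋=22664; principal=101075-22664=78411; balance=1252169-78411=1173758
35. interest=⌊1173758·181/10000⌋=21245; principal=101075-21245=79830; balance=1173758-79830=1093928
36. interest=⌊1093928·181/10000⌋=19800; principal=101075-19800=81275; balance=1093928-81275=1012653
37. interest=⌊1012653·181/10000⌋=18329; principal=101075-18329=82746; balance=1012653-82746=929907
38. interest=⌊929907·181/10000⌋=16831; principal=101075-16831=84244; balance=929907-84244=845663
39. interest=⌊845663·181/10000⌋=15306; principal=101075-15306=85769; balance=845663-85769=759894
40. interest=⌊759894·181/10000⌋=13754; principal=101075-13754=87321; balance=759894-87321=672573
41. interest=⌊672573·181/10000⌋=12173; principal=101075-12173=88902; balance=672573-88902=583671
42. interest=⌊583671·181/10000⌋=10564; principal=101075-10564=90511; balance=583671-90511=493160
43. interest=⌊493160·181/10000⌋=8926; principal=101075-8926=92149; balance=493160-92149=401011
44. interest=⌊401011·181/10000⌋=7258; principal=101075-7258=93817; balance=401011-93817=307194
45. interest=⌊307194·181/10000⌋=5560; principal=101075-5560=95515; balance=307194-95515=211679
46. interest=⌊211679·181/10000⌋=3831; principal=101075-3831=97244; balance=211679-97244=114435
47. interest=⌊114435·181/10000⌋=2071; principal=101075-2071=99004; balance=114435-99004=15431
48. interest=⌊15431·181/10000⌋=279; principal=min(101075-279,15431)=15431; balance=15431-15431=0

1 57695 43380 3144193
2 56909 44166 3100027
3 56110 44965 3055062
4 55296 45779 3009283
5 54468 46607 2962676
6 53624 47451 2915225
7 52765 48310 2866915
8 51891 49184 2817731
9 51000 50075 2767656
10 50094 50981 2716675
11 49171 51904 2664771
12 48232 52843 2611928
13 47275 53800 2558128
14 46302 54773 2503355
15 45310 55765 2447590
16 44301 56774 2390816
17 43273 57802 2333014
18 42227 58848 2274166
19 41162 59913 2214253
20 40077 60998 2153255
21 38973 62102 2091153
22 37849 63226 2027927
23 36705 64370 1963557
24 35540 65535 1898022
25 34354 66721 1831301
26 33146 67929 1763372
27 31917 69158 1694214
28 30665 70410 1623804
29 29390 71685 1552119
30 28093 72982 1479137
31 26772 74303 1404834
32 25427 75648 1329186
33 24058 77017 1252169
34 22664 78411 1173758
35 21245 79830 1093928
36 19800 81275 1012653
37 18329 82746 929907
38 16831 84244 845663
39 15306 85769 759894
40 13754 87321 672573
41 12173 88902 583671
42 10564 90511 493160
43 8926 92149 401011
44 7258 93817 307194
45 5560 95515 211679
46 3831 97244 114435
47 2071 99004 15431
48 279 15431 0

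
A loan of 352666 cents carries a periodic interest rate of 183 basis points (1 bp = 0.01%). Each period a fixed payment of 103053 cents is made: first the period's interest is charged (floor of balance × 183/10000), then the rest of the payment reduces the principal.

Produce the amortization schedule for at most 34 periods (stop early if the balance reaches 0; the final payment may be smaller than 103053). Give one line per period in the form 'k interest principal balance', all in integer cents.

1. interest=⌊352666·183/10000⌋=6453; principal=103053-6453=96600; balance=352666-96600=256066
2. interest=⌊256066·183/10000⌋=4686; principal=103053-4686=98367; balance=256066-98367=157699
3. interest=⌊157699·183/10000⌋=2885; principal=103053-2885=100168; balance=157699-100168=57531
4. interest=⌊57531·183/10000⌋=1052; principal=min(103053-1052,57531)=57531; balance=57531-57531=0

1 6453 96600 256066
2 4686 98367 157699
3 2885 100168 57531
4 1052 57531 0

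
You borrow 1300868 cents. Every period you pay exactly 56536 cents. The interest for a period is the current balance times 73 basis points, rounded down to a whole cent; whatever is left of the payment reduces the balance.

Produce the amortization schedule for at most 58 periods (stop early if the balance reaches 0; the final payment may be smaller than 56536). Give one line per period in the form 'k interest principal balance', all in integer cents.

1 9496 47040 1253828
2 9152 47384 1206444
3 8807 47729 1158715
4 8458 48078 1110637
5 8107 48429 1062208
6 7754 48782 1013426
7 7398 49138 964288
8 7039 49497 914791
9 6677 49859 864932
10 6314 50222 814710
11 5947 50589 764121
12 5578 50958 713163
13 5206 51330 661833
14 4831 51705 610128
15 4453 52083 558045
16 4073 52463 505582
17 3690 52846 452736
18 3304 53232 399504
19 2916 53620 345884
20 2524 54012 291872
21 2130 54406 237466
22 1733 54803 182663
23 1333 55203 127460
24 930 55606 71854
25 524 56012 15842
26 115 15842 0

1. interest=⌊1300868·73/10000⌋=9496; principal=56536-9496=47040; balance=1300868-47040=1253828
2. interest=⌊1253828·73/10000⌋=9152; principal=56536-9152=47384; balance=1253828-47384=1206444
3. interest=⌊1206444·73/10000⌋=8807; principal=56536-8807=47729; balance=1206444-47729=1158715
4. interest=⌊1158715·73/10000⌋=8458; principal=56536-8458=48078; balance=1158715-48078=1110637
5. interest=⌊1110637·73/10000⌋=8107; principal=56536-8107=48429; balance=1110637-48429=1062208
6. interest=⌊1062208·73/10000⌋=7754; principal=56536-7754=48782; balance=1062208-48782=1013426
7. interest=⌊1013426·73/10000⌋=7398; principal=56536-7398=49138; balance=1013426-49138=964288
8. interest=⌊964288·73/10000⌋=7039; principal=56536-7039=49497; balance=964288-49497=914791
9. interest=⌊914791·73/10000⌋=6677; principal=56536-6677=49859; balance=914791-49859=864932
10. interest=⌊864932·73/10000⌋=6314; principal=56536-6314=50222; balance=864932-50222=814710
11. interest=⌊814710·73/10000⌋=5947; principal=56536-5947=50589; balance=814710-50589=764121
12. interest=⌊764121·73/10000⌋=5578; principal=56536-5578=50958; balance=764121-50958=713163
13. interest=⌊713163·73/10000⌋=5206; principal=56536-5206=51330; balance=713163-51330=661833
14. interest=⌊661833·73/10000⌋=4831; principal=56536-4831=51705; balance=661833-51705=610128
15. interest=⌊610128·73/10000⌋=4453; principal=56536-4453=52083; balance=610128-52083=558045
16. interest=⌊558045·73/10000⌋=4073; principal=56536-4073=52463; balance=558045-52463=505582
17. interest=⌊505582·73/10000⌋=3690; principal=56536-3690=52846; balance=505582-52846=452736
18. interest=⌊452736·73/10000⌋=3304; principal=56536-3304=53232; balance=452736-53232=399504
19. interest=⌊399504·73/10000⌋=2916; principal=56536-2916=53620; balance=399504-53620=345884
20. interest=⌊345884·73/10000⌋=2524; principal=56536-2524=54012; balance=345884-54012=291872
21. interest=⌊291872·73/10000⌋=2130; principal=56536-2130=54406; balance=291872-54406=237466
22. interest=⌊237466·73/10000⌋=1733; principal=56536-1733=54803; balance=237466-54803=182663
23. interest=⌊182663·73/10000⌋=1333; principal=56536-1333=55203; balance=182663-55203=127460
24. interest=⌊127460·73/10000⌋=930; principal=56536-930=55606; balance=127460-55606=71854
25. interest=⌊71854·73/10000⌋=524; principal=56536-524=56012; balance=71854-56012=15842
26. interest=⌊15842·73/10000⌋=115; principal=min(56536-115,15842)=15842; balance=15842-15842=0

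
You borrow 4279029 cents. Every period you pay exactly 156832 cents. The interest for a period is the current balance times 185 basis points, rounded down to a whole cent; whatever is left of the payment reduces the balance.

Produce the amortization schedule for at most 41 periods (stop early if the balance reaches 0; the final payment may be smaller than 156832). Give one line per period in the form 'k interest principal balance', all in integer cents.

1. interest=⌊4279029·185/10000⌋=79162; principal=156832-79162=77670; balance=4279029-77670=4201359
2. interest=⌊4201359·185/10000⌋=77725; principal=156832-77725=79107; balance=4201359-79107=4122252
3. interest=⌊4122252·185/10000⌋=76261; principal=156832-76261=80571; balance=4122252-80571=4041681
4. interest=⌊4041681·185/10000⌋=74771; principal=156832-74771=82061; balance=4041681-82061=3959620
5. interest=⌊3959620·185/10000⌋=73252; principal=156832-73252=83580; balance=3959620-83580=3876040
6. interest=⌊3876040·185/10000⌋=71706; principal=156832-71706=85126; balance=3876040-85126=3790914
7. interest=⌊3790914·185/10000⌋=70131; principal=156832-70131=86701; balance=3790914-86701=3704213
8. interest=⌊3704213·185/10000⌋=68527; principal=156832-68527=88305; balance=3704213-88305=3615908
9. interest=⌊3615908·185/10000⌋=66894; principal=156832-66894=89938; balance=3615908-89938=3525970
10. interest=⌊3525970·185/10000⌋=65230; principal=156832-65230=91602; balance=3525970-91602=3434368
11. interest=⌊3434368·185/10000⌋=63535; principal=156832-63535=93297; balance=3434368-93297=3341071
12. interest=⌊3341071·185/10000⌋=61809; principal=156832-61809=95023; balance=3341071-95023=3246048
13. interest=⌊3246048·185/10000⌋=60051; principal=156832-60051=96781; balance=3246048-96781=3149267
14. interest=⌊3149267·185/10000⌋=58261; principal=156832-58261=98571; balance=3149267-98571=3050696
15. interest=⌊3050696·185/10000⌋=56437; principal=156832-56437=100395; balance=3050696-100395=2950301
16. interest=⌊2950301·185/10000⌋=54580; principal=156832-54580=102252; balance=2950301-102252=2848049
17. interest=⌊2848049·185/10000⌋=52688; principal=156832-52688=104144; balance=2848049-104144=2743905
18. interest=⌊2743905·185/10000⌋=50762; principal=156832-50762=106070; balance=2743905-106070=2637835
19. interest=⌊2637835·185/10000⌋=48799; principal=156832-48799=108033; balance=2637835-108033=2529802
20. interest=⌊2529802·185/10000⌋=46801; principal=156832-46801=110031; balance=2529802-110031=2419771
21. interest=⌊2419771·185/10000⌋=44765; principal=156832-44765=112067; balance=2419771-112067=2307704
22. interest=⌊2307704·185/10000⌋=42692; principal=156832-42692=114140; balance=2307704-114140=2193564
23. interest=⌊2193564·185/10000⌋=40580; principal=156832-40580=116252; balance=2193564-116252=2077312
24. interest=⌊2077312·185/10000⌋=38430; principal=156832-38430=118402; balance=2077312-118402=1958910
25. interest=⌊1958910·185/10000⌋=36239; principal=156832-36239=120593; balance=1958910-120593=1838317
26. interest=⌊1838317·185/10000⌋=34008; principal=156832-34008=122824; balance=1838317-122824=1715493
27. interest=⌊1715493·185/10000⌋=31736; principal=156832-31736=125096; balance=1715493-125096=1590397
28. interest=⌊1590397·185/10000⌋=29422; principal=156832-29422=127410; balance=1590397-127410=1462987
29. interest=⌊1462987·185/10000⌋=27065; principal=156832-27065=129767; balance=1462987-129767=1333220
30. interest=⌊1333220·185/10000⌋=24664; principal=156832-24664=132168; balance=1333220-132168=1201052
31. interest=⌊1201052·185/10000⌋=22219; principal=156832-22219=134613; balance=1201052-134613=1066439
32. interest=⌊1066439·185/10000⌋=19729; principal=156832-19729=137103; balance=1066439-137103=929336
33. interest=⌊929336·185/10000⌋=17192; principal=156832-17192=139640; balance=929336-139640=789696
34. interest=⌊789696·185/10000⌋=14609; principal=156832-14609=142223; balance=789696-142223=647473
35. interest=⌊647473·185/10000⌋=11978; principal=156832-11978=144854; balance=647473-144854=502619
36. interest=⌊502619·185/10000⌋=9298; principal=156832-9298=147534; balance=502619-147534=355085
37. interest=⌊355085·185/10000⌋=6569; principal=156832-6569=150263; balance=355085-150263=204822
38. interest=⌊204822·185/10000⌋=3789; principal=156832-3789=153043; balance=204822-153043=51779
39. interest=⌊51779·185/10000⌋=957; principal=min(156832-957,51779)=51779; balance=51779-51779=0

1 79162 77670 4201359
2 77725 79107 4122252
3 76261 80571 4041681
4 74771 82061 3959620
5 73252 83580 3876040
6 71706 85126 3790914
7 70131 86701 3704213
8 68527 88305 3615908
9 66894 89938 3525970
10 65230 91602 3434368
11 63535 93297 3341071
12 61809 95023 3246048
13 60051 96781 3149267
14 58261 98571 3050696
15 56437 100395 2950301
16 54580 102252 2848049
17 52688 104144 2743905
18 50762 106070 2637835
19 48799 108033 2529802
20 46801 110031 2419771
21 44765 112067 2307704
22 42692 114140 2193564
23 40580 116252 2077312
24 38430 118402 1958910
25 36239 120593 1838317
26 34008 122824 1715493
27 31736 125096 1590397
28 29422 127410 1462987
29 27065 129767 1333220
30 24664 132168 1201052
31 22219 134613 1066439
32 19729 137103 929336
33 17192 139640 789696
34 14609 142223 647473
35 11978 144854 502619
36 9298 147534 355085
37 6569 150263 204822
38 3789 153043 51779
39 957 51779 0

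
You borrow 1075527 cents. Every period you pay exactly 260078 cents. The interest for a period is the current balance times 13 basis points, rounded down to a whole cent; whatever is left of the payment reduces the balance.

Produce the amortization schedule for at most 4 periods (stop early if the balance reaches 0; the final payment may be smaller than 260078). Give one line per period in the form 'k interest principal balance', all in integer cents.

1. interest=⌊1075527·13/10000⌋=1398; principal=260078-1398=258680; balance=1075527-258680=816847
2. interest=⌊816847·13/10000⌋=1061; principal=260078-1061=259017; balance=816847-259017=557830
3. interest=⌊557830·13/10000⌋=725; principal=260078-725=259353; balance=557830-259353=298477
4. interest=⌊298477·13/10000⌋=388; principal=260078-388=259690; balance=298477-259690=38787

1 1398 258680 816847
2 1061 259017 557830
3 725 259353 298477
4 388 259690 38787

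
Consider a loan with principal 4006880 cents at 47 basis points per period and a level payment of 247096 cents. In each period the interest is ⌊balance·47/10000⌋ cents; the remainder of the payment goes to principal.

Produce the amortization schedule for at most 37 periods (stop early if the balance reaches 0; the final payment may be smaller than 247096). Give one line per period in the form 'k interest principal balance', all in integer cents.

1. interest=⌊4006880·47/10000⌋=18832; principal=247096-18832=228264; balance=4006880-228264=3778616
2. interest=⌊3778616·47/10000⌋=17759; principal=247096-17759=229337; balance=3778616-229337=3549279
3. interest=⌊3549279·47/10000⌋=16681; principal=247096-16681=230415; balance=3549279-230415=3318864
4. interest=⌊3318864·47/10000⌋=15598; principal=247096-15598=231498; balance=3318864-231498=3087366
5. interest=⌊3087366·47/10000⌋=14510; principal=247096-14510=232586; balance=3087366-232586=2854780
6. interest=⌊2854780·47/10000⌋=13417; principal=247096-13417=233679; balance=2854780-233679=2621101
7. interest=⌊2621101·47/10000⌋=12319; principal=247096-12319=234777; balance=2621101-234777=2386324
8. interest=⌊2386324·47/10000⌋=11215; principal=247096-11215=235881; balance=2386324-235881=2150443
9. interest=⌊2150443·47/10000⌋=10107; principal=247096-10107=236989; balance=2150443-236989=1913454
10. interest=⌊1913454·47/10000⌋=8993; principal=247096-8993=238103; balance=1913454-238103=1675351
11. interest=⌊1675351·47/10000⌋=7874; principal=247096-7874=239222; balance=1675351-239222=1436129
12. interest=⌊1436129·47/10000⌋=6749; principal=247096-6749=240347; balance=1436129-240347=1195782
13. interest=⌊1195782·47/10000⌋=5620; principal=247096-5620=241476; balance=1195782-241476=954306
14. interest=⌊954306·47/10000⌋=4485; principal=247096-4485=242611; balance=954306-242611=711695
15. interest=⌊711695·47/10000⌋=3344; principal=247096-3344=243752; balance=711695-243752=467943
16. interest=⌊467943·47/10000⌋=2199; principal=247096-2199=244897; balance=467943-244897=223046
17. interest=⌊223046·47/10000⌋=1048; principal=min(247096-1048,223046)=223046; balance=223046-223046=0

1 18832 228264 3778616
2 17759 229337 3549279
3 16681 230415 3318864
4 15598 231498 3087366
5 14510 232586 2854780
6 13417 233679 2621101
7 12319 234777 2386324
8 11215 235881 2150443
9 10107 236989 1913454
10 8993 238103 1675351
11 7874 239222 1436129
12 6749 240347 1195782
13 5620 241476 954306
14 4485 242611 711695
15 3344 243752 467943
16 2199 244897 223046
17 1048 223046 0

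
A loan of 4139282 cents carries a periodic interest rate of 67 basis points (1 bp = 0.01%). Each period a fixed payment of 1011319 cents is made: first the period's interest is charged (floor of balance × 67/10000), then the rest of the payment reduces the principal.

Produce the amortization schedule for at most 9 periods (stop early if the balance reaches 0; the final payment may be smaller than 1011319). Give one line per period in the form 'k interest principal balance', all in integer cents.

1 27733 983586 3155696
2 21143 990176 2165520
3 14508 996811 1168709
4 7830 1003489 165220
5 1106 165220 0

1. interest=⌊4139282·67/10000⌋=27733; principal=1011319-27733=983586; balance=4139282-983586=3155696
2. interest=⌊3155696·67/10000⌋=21143; principal=1011319-21143=990176; balance=3155696-990176=2165520
3. interest=⌊2165520·67/10000⌋=14508; principal=1011319-14508=996811; balance=2165520-996811=1168709
4. interest=⌊1168709·67/10000⌋=7830; principal=1011319-7830=1003489; balance=1168709-1003489=165220
5. interest=⌊165220·67/10000⌋=1106; principal=min(1011319-1106,165220)=165220; balance=165220-165220=0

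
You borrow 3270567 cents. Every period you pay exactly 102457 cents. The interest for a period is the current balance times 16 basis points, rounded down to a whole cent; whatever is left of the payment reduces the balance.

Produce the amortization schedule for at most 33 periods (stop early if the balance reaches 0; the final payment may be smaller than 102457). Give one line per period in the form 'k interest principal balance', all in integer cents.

1. interest=⌊3270567·16/10000⌋=5232; principal=102457-5232=97225; balance=3270567-97225=3173342
2. interest=⌊3173342·16/10000⌋=5077; principal=102457-5077=97380; balance=3173342-97380=3075962
3. interest=⌊3075962·16/10000⌋=4921; principal=102457-4921=97536; balance=3075962-97536=2978426
4. interest=⌊2978426·16/10000⌋=4765; principal=102457-4765=97692; balance=2978426-97692=2880734
5. interest=⌊2880734·16/10000⌋=4609; principal=102457-4609=97848; balance=2880734-97848=2782886
6. interest=⌊2782886·16/10000⌋=4452; principal=102457-4452=98005; balance=2782886-98005=2684881
7. interest=⌊2684881·16/10000⌋=4295; principal=102457-4295=98162; balance=2684881-98162=2586719
8. interest=⌊2586719·16/10000⌋=4138; principal=102457-4138=98319; balance=2586719-98319=2488400
9. interest=⌊2488400·16/10000⌋=3981; principal=102457-3981=98476; balance=2488400-98476=2389924
10. interest=⌊2389924·16/10000⌋=3823; principal=102457-3823=98634; balance=2389924-98634=2291290
11. interest=⌊2291290·16/10000⌋=3666; principal=102457-3666=98791; balance=2291290-98791=2192499
12. interest=⌊2192499·16/10000⌋=3507; principal=102457-3507=98950; balance=2192499-98950=2093549
13. interest=⌊2093549·16/10000⌋=3349; principal=102457-3349=99108; balance=2093549-99108=1994441
14. interest=⌊1994441·16/10000⌋=3191; principal=102457-3191=99266; balance=1994441-99266=1895175
15. interest=⌊1895175·16/10000⌋=3032; principal=102457-3032=99425; balance=1895175-99425=1795750
16. interest=⌊1795750·16/10000⌋=2873; principal=102457-2873=99584; balance=1795750-99584=1696166
17. interest=⌊1696166·16/10000⌋=2713; principal=102457-2713=99744; balance=1696166-99744=1596422
18. interest=⌊1596422·16/10000⌋=2554; principal=102457-2554=99903; balance=1596422-99903=1496519
19. interest=⌊1496519·16/10000⌋=2394; principal=102457-2394=100063; balance=1496519-100063=1396456
20. interest=⌊1396456·16/10000⌋=2234; principal=102457-2234=100223; balance=1396456-100223=1296233
21. interest=⌊1296233·16/10000⌋=2073; principal=102457-2073=100384; balance=1296233-100384=1195849
22. interest=⌊1195849·16/10000⌋=1913; principal=102457-1913=100544; balance=1195849-100544=1095305
23. interest=⌊1095305·16/10000⌋=1752; principal=102457-1752=100705; balance=1095305-100705=994600
24. interest=⌊994600·16/10000⌋=1591; principal=102457-1591=100866; balance=994600-100866=893734
25. interest=⌊893734·16/10000⌋=1429; principal=102457-1429=101028; balance=893734-101028=792706
26. interest=⌊792706·16/10000⌋=1268; principal=102457-1268=101189; balance=792706-101189=691517
27. interest=⌊691517·16/10000⌋=1106; principal=102457-1106=101351; balance=691517-101351=590166
28. interest=⌊590166·16/10000⌋=944; principal=102457-944=101513; balance=590166-101513=488653
29. interest=⌊488653·16/10000⌋=781; principal=102457-781=101676; balance=488653-101676=386977
30. interest=⌊386977·16/10000⌋=619; principal=102457-619=101838; balance=386977-101838=285139
31. interest=⌊285139·16/10000⌋=456; principal=102457-456=102001; balance=285139-102001=183138
32. interest=⌊183138·16/10000⌋=293; principal=102457-293=102164; balance=183138-102164=80974
33. interest=⌊80974·16/10000⌋=129; principal=min(102457-129,80974)=80974; balance=80974-80974=0

1 5232 97225 3173342
2 5077 97380 3075962
3 4921 97536 2978426
4 4765 97692 2880734
5 4609 97848 2782886
6 4452 98005 2684881
7 4295 98162 2586719
8 4138 98319 2488400
9 3981 98476 2389924
10 3823 98634 2291290
11 3666 98791 2192499
12 3507 98950 2093549
13 3349 99108 1994441
14 3191 99266 1895175
15 3032 99425 1795750
16 2873 99584 1696166
17 2713 99744 1596422
18 2554 99903 1496519
19 2394 100063 1396456
20 2234 100223 1296233
21 2073 100384 1195849
22 1913 100544 1095305
23 1752 100705 994600
24 1591 100866 893734
25 1429 101028 792706
26 1268 101189 691517
27 1106 101351 590166
28 944 101513 488653
29 781 101676 386977
30 619 101838 285139
31 456 102001 183138
32 293 102164 80974
33 129 80974 0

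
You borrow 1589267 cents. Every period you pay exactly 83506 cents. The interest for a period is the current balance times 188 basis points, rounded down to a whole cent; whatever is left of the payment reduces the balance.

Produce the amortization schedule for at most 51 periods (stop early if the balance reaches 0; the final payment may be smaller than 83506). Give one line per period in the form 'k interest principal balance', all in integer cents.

1 29878 53628 1535639
2 28870 54636 1481003
3 27842 55664 1425339
4 26796 56710 1368629
5 25730 57776 1310853
6 24644 58862 1251991
7 23537 59969 1192022
8 22410 61096 1130926
9 21261 62245 1068681
10 20091 63415 1005266
11 18899 64607 940659
12 17684 65822 874837
13 16446 67060 807777
14 15186 68320 739457
15 13901 69605 669852
16 12593 70913 598939
17 11260 72246 526693
18 9901 73605 453088
19 8518 74988 378100
20 7108 76398 301702
21 5671 77835 223867
22 4208 79298 144569
23 2717 80789 63780
24 1199 63780 0

1. interest=⌊1589267·188/10000⌋=29878; principal=83506-29878=53628; balance=1589267-53628=1535639
2. interest=⌊1535639·188/10000⌋=28870; principal=83506-28870=54636; balance=1535639-54636=1481003
3. interest=⌊1481003·188/10000⌋=27842; principal=83506-27842=55664; balance=1481003-55664=1425339
4. interest=⌊1425339·188/10000⌋=26796; principal=83506-26796=56710; balance=1425339-56710=1368629
5. interest=⌊1368629·188/10000⌋=25730; principal=83506-25730=57776; balance=1368629-57776=1310853
6. interest=⌊1310853·188/10000⌋=24644; principal=83506-24644=58862; balance=1310853-58862=1251991
7. interest=⌊1251991·188/10000⌋=23537; principal=83506-23537=59969; balance=1251991-59969=1192022
8. interest=⌊1192022·188/10000⌋=22410; principal=83506-22410=61096; balance=1192022-61096=1130926
9. interest=⌊1130926·188/10000⌋=21261; principal=83506-21261=62245; balance=1130926-62245=1068681
10. interest=⌊1068681·188/10000⌋=20091; principal=83506-20091=63415; balance=1068681-63415=1005266
11. interest=⌊1005266·188/10000⌋=18899; principal=83506-18899=64607; balance=1005266-64607=940659
12. interest=⌊940659·188/10000⌋=17684; principal=83506-17684=65822; balance=940659-65822=874837
13. interest=⌊874837·188/10000⌋=16446; principal=83506-16446=67060; balance=874837-67060=807777
14. interest=⌊807777·188/10000⌋=15186; principal=83506-15186=68320; balance=807777-68320=739457
15. interest=⌊739457·188/10000⌋=13901; principal=83506-13901=69605; balance=739457-69605=669852
16. interest=⌊669852·188/10000⌋=12593; principal=83506-12593=70913; balance=669852-70913=598939
17. interest=⌊598939·188/10000⌋=11260; principal=83506-11260=72246; balance=598939-72246=526693
18. interest=⌊526693·188/10000⌋=9901; principal=83506-9901=73605; balance=526693-73605=453088
19. interest=⌊453088·188/10000⌋=8518; principal=83506-8518=74988; balance=453088-74988=378100
20. interest=⌊378100·188/10000⌋=7108; principal=83506-7108=76398; balance=378100-76398=301702
21. interest=⌊301702·188/10000⌋=5671; principal=83506-5671=77835; balance=301702-77835=223867
22. interest=⌊223867·188/10000⌋=4208; principal=83506-4208=79298; balance=223867-79298=144569
23. interest=⌊144569·188/10000⌋=2717; principal=83506-2717=80789; balance=144569-80789=63780
24. interest=⌊63780·188/10000⌋=1199; principal=min(83506-1199,63780)=63780; balance=63780-63780=0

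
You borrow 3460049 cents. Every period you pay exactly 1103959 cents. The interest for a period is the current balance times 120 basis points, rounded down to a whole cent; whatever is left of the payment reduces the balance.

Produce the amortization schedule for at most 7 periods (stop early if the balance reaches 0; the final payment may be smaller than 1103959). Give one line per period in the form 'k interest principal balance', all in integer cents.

1. interest=⌊3460049·120/10000⌋=41520; principal=1103959-41520=1062439; balance=3460049-1062439=2397610
2. interest=⌊2397610·120/10000⌋=28771; principal=1103959-28771=1075188; balance=2397610-1075188=1322422
3. interest=⌊1322422·120/10000⌋=15869; principal=1103959-15869=1088090; balance=1322422-1088090=234332
4. interest=⌊234332·120/10000⌋=2811; principal=min(1103959-2811,234332)=234332; balance=234332-234332=0

1 41520 1062439 2397610
2 28771 1075188 1322422
3 15869 1088090 234332
4 2811 234332 0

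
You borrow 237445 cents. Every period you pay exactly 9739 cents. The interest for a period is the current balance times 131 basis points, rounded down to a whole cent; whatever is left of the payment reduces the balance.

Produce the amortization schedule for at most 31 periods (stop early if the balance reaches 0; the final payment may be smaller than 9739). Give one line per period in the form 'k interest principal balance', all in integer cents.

1. interest=⌊237445·131/10000⌋=3110; principal=9739-3110=6629; balance=237445-6629=230816
2. interest=⌊230816·131/10000⌋=3023; principal=9739-3023=6716; balance=230816-6716=224100
3. interest=⌊224100·131/10000⌋=2935; principal=9739-2935=6804; balance=224100-6804=217296
4. interest=⌊217296·131/10000⌋=2846; principal=9739-2846=6893; balance=217296-6893=210403
5. interest=⌊210403·131/10000⌋=2756; principal=9739-2756=6983; balance=210403-6983=203420
6. interest=⌊203420·131/10000⌋=2664; principal=9739-2664=7075; balance=203420-7075=196345
7. interest=⌊196345·131/10000⌋=2572; principal=9739-2572=7167; balance=196345-7167=189178
8. interest=⌊189178·131/10000⌋=2478; principal=9739-2478=7261; balance=189178-7261=181917
9. interest=⌊181917·131/10000⌋=2383; principal=9739-2383=7356; balance=181917-7356=174561
10. interest=⌊174561·131/10000⌋=2286; principal=9739-2286=7453; balance=174561-7453=167108
11. interest=⌊167108·131/10000⌋=2189; principal=9739-2189=7550; balance=167108-7550=159558
12. interest=⌊159558·131/10000⌋=2090; principal=9739-2090=7649; balance=159558-7649=151909
13. interest=⌊151909·131/10000⌋=1990; principal=9739-1990=7749; balance=151909-7749=144160
14. interest=⌊144160·131/10000⌋=1888; principal=9739-1888=7851; balance=144160-7851=136309
15. interest=⌊136309·131/10000⌋=1785; principal=9739-1785=7954; balance=136309-7954=128355
16. interest=⌊128355·131/10000⌋=1681; principal=9739-1681=8058; balance=128355-8058=120297
17. interest=⌊120297·131/10000⌋=1575; principal=9739-1575=8164; balance=120297-8164=112133
18. interest=⌊112133·131/10000⌋=1468; principal=9739-1468=8271; balance=112133-8271=103862
19. interest=⌊103862·131/10000⌋=1360; principal=9739-1360=8379; balance=103862-8379=95483
20. interest=⌊95483·131/10000⌋=1250; principal=9739-1250=8489; balance=95483-8489=86994
21. interest=⌊86994·131/10000⌋=1139; principal=9739-1139=8600; balance=86994-8600=78394
22. interest=⌊78394·131/10000⌋=1026; principal=9739-1026=8713; balance=78394-8713=69681
23. interest=⌊69681·131/10000⌋=912; principal=9739-912=8827; balance=69681-8827=60854
24. interest=⌊60854·131/10000⌋=797; principal=9739-797=8942; balance=60854-8942=51912
25. interest=⌊51912·131/10000⌋=680; principal=9739-680=9059; balance=51912-9059=42853
26. interest=⌊42853·131/10000⌋=561; principal=9739-561=9178; balance=42853-9178=33675
27. interest=⌊33675·131/10000⌋=441; principal=9739-441=9298; balance=33675-9298=24377
28. interest=⌊24377·131/10000⌋=319; principal=9739-319=9420; balance=24377-9420=14957
29. interest=⌊14957·131/10000⌋=195; principal=9739-195=9544; balance=14957-9544=5413
30. interest=⌊5413·131/10000⌋=70; principal=min(9739-70,5413)=5413; balance=5413-5413=0

1 3110 6629 230816
2 3023 6716 224100
3 2935 6804 217296
4 2846 6893 210403
5 2756 6983 203420
6 2664 7075 196345
7 2572 7167 189178
8 2478 7261 181917
9 2383 7356 174561
10 2286 7453 167108
11 2189 7550 159558
12 2090 7649 151909
13 1990 7749 144160
14 1888 7851 136309
15 1785 7954 128355
16 1681 8058 120297
17 1575 8164 112133
18 1468 8271 103862
19 1360 8379 95483
20 1250 8489 86994
21 1139 8600 78394
22 1026 8713 69681
23 912 8827 60854
24 797 8942 51912
25 680 9059 42853
26 561 9178 33675
27 441 9298 24377
28 319 9420 14957
29 195 9544 5413
30 70 5413 0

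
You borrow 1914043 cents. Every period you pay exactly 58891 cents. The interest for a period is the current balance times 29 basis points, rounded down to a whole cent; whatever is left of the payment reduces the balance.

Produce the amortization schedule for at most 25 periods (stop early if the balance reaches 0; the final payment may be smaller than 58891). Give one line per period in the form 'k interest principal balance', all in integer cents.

1 5550 53341 1860702
2 5396 53495 1807207
3 5240 53651 1753556
4 5085 53806 1699750
5 4929 53962 1645788
6 4772 54119 1591669
7 4615 54276 1537393
8 4458 54433 1482960
9 4300 54591 1428369
10 4142 54749 1373620
11 3983 54908 1318712
12 3824 55067 1263645
13 3664 55227 1208418
14 3504 55387 1153031
15 3343 55548 1097483
16 3182 55709 1041774
17 3021 55870 985904
18 2859 56032 929872
19 2696 56195 873677
20 2533 56358 817319
21 2370 56521 760798
22 2206 56685 704113
23 2041 56850 647263
24 1877 57014 590249
25 1711 57180 533069

1. interest=⌊1914043·29/10000⌋=5550; principal=58891-5550=53341; balance=1914043-53341=1860702
2. interest=⌊1860702·29/10000⌋=5396; principal=58891-5396=53495; balance=1860702-53495=1807207
3. interest=⌊1807207·29/10000⌋=5240; principal=58891-5240=53651; balance=1807207-53651=1753556
4. interest=⌊1753556·29/10000⌋=5085; principal=58891-5085=53806; balance=1753556-53806=1699750
5. interest=⌊1699750·29/10000⌋=4929; principal=58891-4929=53962; balance=1699750-53962=1645788
6. interest=⌊1645788·29/10000⌋=4772; principal=58891-4772=54119; balance=1645788-54119=1591669
7. interest=⌊1591669·29/10000⌋=4615; principal=58891-4615=54276; balance=1591669-54276=1537393
8. interest=⌊1537393·29/10000⌋=4458; principal=58891-4458=54433; balance=1537393-54433=1482960
9. interest=⌊1482960·29/10000⌋=4300; principal=58891-4300=54591; balance=1482960-54591=1428369
10. interest=⌊1428369·29/10000⌋=4142; principal=58891-4142=54749; balance=1428369-54749=1373620
11. interest=⌊1373620·29/10000⌋=3983; principal=58891-3983=54908; balance=1373620-54908=1318712
12. interest=⌊1318712·29/10000⌋=3824; principal=58891-3824=55067; balance=1318712-55067=1263645
13. interest=⌊1263645·29/10000⌋=3664; principal=58891-3664=55227; balance=1263645-55227=1208418
14. interest=⌊1208418·29/10000⌋=3504; principal=58891-3504=55387; balance=1208418-55387=1153031
15. interest=⌊1153031·29/10000⌋=3343; principal=58891-3343=55548; balance=1153031-55548=1097483
16. interest=⌊1097483·29/10000⌋=3182; principal=58891-3182=55709; balance=1097483-55709=1041774
17. interest=⌊1041774·29/10000⌋=3021; principal=58891-3021=55870; balance=1041774-55870=985904
18. interest=⌊985904·29/10000⌋=2859; principal=58891-2859=56032; balance=985904-56032=929872
19. interest=⌊929872·29/10000⌋=2696; principal=58891-2696=56195; balance=929872-56195=873677
20. interest=⌊873677·29/10000⌋=2533; principal=58891-2533=56358; balance=873677-56358=817319
21. interest=⌊817319·29/10000⌋=2370; principal=58891-2370=56521; balance=817319-56521=760798
22. interest=⌊760798·29/10000⌋=2206; principal=58891-2206=56685; balance=760798-56685=704113
23. interest=⌊704113·29/10000⌋=2041; principal=58891-2041=56850; balance=704113-56850=647263
24. interest=⌊647263·29/10000⌋=1877; principal=58891-1877=57014; balance=647263-57014=590249
25. interest=⌊590249·29/10000⌋=1711; principal=58891-1711=57180; balance=590249-57180=533069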